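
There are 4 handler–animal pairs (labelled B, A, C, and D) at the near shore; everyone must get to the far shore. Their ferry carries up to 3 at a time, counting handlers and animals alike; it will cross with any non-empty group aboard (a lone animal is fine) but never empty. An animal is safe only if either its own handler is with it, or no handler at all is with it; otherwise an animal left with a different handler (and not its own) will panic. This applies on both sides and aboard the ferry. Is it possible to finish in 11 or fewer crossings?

Yes

Yes — this plan uses 9 crossings (≤ 11):
1. animal B and handler B cross → the far shore.
2. handler B crosses ← the near shore.
3. animal A, handler A, and handler B cross → the far shore.
4. animal B and handler B cross ← the near shore.
5. handler B, handler C, and handler D cross → the far shore.
6. animal A crosses ← the near shore.
7. animal A and animal B cross → the far shore.
8. animal B crosses ← the near shore.
9. animal B, animal C, and animal D cross → the far shore.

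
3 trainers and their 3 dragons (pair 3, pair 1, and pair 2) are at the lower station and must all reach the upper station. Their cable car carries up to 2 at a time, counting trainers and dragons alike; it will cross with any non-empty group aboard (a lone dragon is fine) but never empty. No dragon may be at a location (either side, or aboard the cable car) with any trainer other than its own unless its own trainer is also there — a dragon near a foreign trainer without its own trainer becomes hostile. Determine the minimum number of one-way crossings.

11

Counting alone: each trip to the upper station takes at most 2 across and each return brings at least 1 back, so after t trips out (and t−1 returns) at most 2t − (t−1) of the 6 are across; that first reaches 6 at t = 5, so at least 9 crossings are needed.
The safety rule pushes this higher. Following every safe sequence of crossings, the most of the 6 that can be at the upper station as the cable car arrives there on crossing 9 is 5 — never all 6.
So no plan with fewer than 11 crossings exists, and this one achieves 11:
1. dragon 3 and trainer 3 cross → the upper station.
2. trainer 3 crosses ← the lower station.
3. dragon 1 and dragon 2 cross → the upper station.
4. dragon 3 crosses ← the lower station.
5. trainer 1 and trainer 2 cross → the upper station.
6. dragon 1 and trainer 1 cross ← the lower station.
7. trainer 1 and trainer 3 cross → the upper station.
8. dragon 2 crosses ← the lower station.
9. dragon 1 and dragon 3 cross → the upper station.
10. trainer 2 crosses ← the lower station.
11. dragon 2 and trainer 2 cross → the upper station.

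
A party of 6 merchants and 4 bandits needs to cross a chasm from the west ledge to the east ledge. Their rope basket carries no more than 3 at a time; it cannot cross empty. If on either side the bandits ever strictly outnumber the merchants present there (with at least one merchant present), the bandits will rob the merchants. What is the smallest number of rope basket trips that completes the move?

Counting alone: each trip to the east ledge takes at most 3 across and each return brings at least 1 back, so after t trips out (and t−1 returns) at most 3t − (t−1) of the 10 are across; that first reaches 10 at t = 5, so at least 9 crossings are needed.
The plan below uses exactly 9 crossings, so it is optimal:
1. 2 bandits → the east ledge.  (the west ledge: 6M 2B; the east ledge: 0M 2B)
2. 1 bandit ← the west ledge.  (the west ledge: 6M 3B; the east ledge: 0M 1B)
3. 3 bandits → the east ledge.  (the west ledge: 6M 0B; the east ledge: 0M 4B)
4. 1 bandit ← the west ledge.  (the west ledge: 6M 1B; the east ledge: 0M 3B)
5. 3 merchants → the east ledge.  (the west ledge: 3M 1B; the east ledge: 3M 3B)
6. 1 bandit ← the west ledge.  (the west ledge: 3M 2B; the east ledge: 3M 2B)
7. 1 merchant and 2 bandits → the east ledge.  (the west ledge: 2M 0B; the east ledge: 4M 4B)
8. 1 bandit ← the west ledge.  (the west ledge: 2M 1B; the east ledge: 4M 3B)
9. 2 merchants and 1 bandit → the east ledge.  (the west ledge: 0M 0B; the east ledge: 6M 4B)

9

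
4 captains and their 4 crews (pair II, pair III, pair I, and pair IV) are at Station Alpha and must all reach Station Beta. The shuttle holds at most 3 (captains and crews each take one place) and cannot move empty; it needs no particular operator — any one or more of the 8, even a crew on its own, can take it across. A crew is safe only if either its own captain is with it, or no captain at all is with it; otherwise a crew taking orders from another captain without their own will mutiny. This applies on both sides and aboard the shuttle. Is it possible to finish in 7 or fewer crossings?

Counting alone: each trip to Station Beta takes at most 3 across and each return brings at least 1 back, so after t trips out (and t−1 returns) at most 3t − (t−1) of the 8 are across; that first reaches 8 at t = 4, so at least 7 crossings are needed.
The safety rule pushes this higher. Following every safe sequence of crossings, the most of the 8 that can be at Station Beta as the shuttle arrives there on crossing 7 is 7 — never all 8.
So the move cannot be finished within 7 crossings. (The shortest complete plan takes 9:)
1. captain II and crew II cross → Station Beta.
2. captain II crosses ← Station Alpha.
3. captain II, captain III, and crew III cross → Station Beta.
4. captain II and crew II cross ← Station Alpha.
5. captain I, captain II, and captain IV cross → Station Beta.
6. crew III crosses ← Station Alpha.
7. crew II and crew III cross → Station Beta.
8. crew II crosses ← Station Alpha.
9. crew I, crew II, and crew IV cross → Station Beta.

No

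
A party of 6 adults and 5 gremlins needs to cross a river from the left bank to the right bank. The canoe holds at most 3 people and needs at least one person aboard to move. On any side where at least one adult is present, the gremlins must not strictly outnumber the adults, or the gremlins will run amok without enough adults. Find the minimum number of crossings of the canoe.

9

Counting alone: each trip to the right bank takes at most 3 across and each return brings at least 1 back, so after t trips out (and t−1 returns) at most 3t − (t−1) of the 11 are across; that first reaches 11 at t = 5, so at least 9 crossings are needed.
The plan below uses exactly 9 crossings, so it is optimal:
1. 3 gremlins → the right bank.  (the left bank: 6A 2G; the right bank: 0A 3G)
2. 1 gremlin ← the left bank.  (the left bank: 6A 3G; the right bank: 0A 2G)
3. 3 adults → the right bank.  (the left bank: 3A 3G; the right bank: 3A 2G)
4. 1 adult ← the left bank.  (the left bank: 4A 3G; the right bank: 2A 2G)
5. 2 adults and 1 gremlin → the right bank.  (the left bank: 2A 2G; the right bank: 4A 3G)
6. 1 adult ← the left bank.  (the left bank: 3A 2G; the right bank: 3A 3G)
7. 2 adults and 1 gremlin → the right bank.  (the left bank: 1A 1G; the right bank: 5A 4G)
8. 1 adult ← the left bank.  (the left bank: 2A 1G; the right bank: 4A 4G)
9. 2 adults and 1 gremlin → the right bank.  (the left bank: 0A 0G; the right bank: 6A 5G)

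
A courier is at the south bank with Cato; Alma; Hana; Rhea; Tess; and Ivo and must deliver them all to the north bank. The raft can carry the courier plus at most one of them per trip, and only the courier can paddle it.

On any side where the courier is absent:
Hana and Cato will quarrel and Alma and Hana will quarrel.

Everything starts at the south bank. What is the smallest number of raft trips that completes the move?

Counting alone: the courier can take at most 1 across per trip to the north bank, so moving all 6 needs at least 6 loaded trips out, with a return between consecutive ones — at least 11 crossings.
The safety rule pushes this higher. Following every safe sequence of crossings, the most of the 6 that can be at the north bank as the raft arrives there on crossing 11 is 5 — never all 6.
So no plan with fewer than 13 crossings exists, and this one achieves 13:
1. Courier goes to the north bank with Hana.
2. Courier goes back to the south bank alone.
3. Courier goes to the north bank with Cato.
4. Courier goes back to the south bank with Hana.
5. Courier goes to the north bank with Alma.
6. Courier goes back to the south bank alone.
7. Courier goes to the north bank with Rhea.
8. Courier goes back to the south bank alone.
9. Courier goes to the north bank with Tess.
10. Courier goes back to the south bank alone.
11. Courier goes to the north bank with Ivo.
12. Courier goes back to the south bank alone.
13. Courier goes to the north bank with Hana.

13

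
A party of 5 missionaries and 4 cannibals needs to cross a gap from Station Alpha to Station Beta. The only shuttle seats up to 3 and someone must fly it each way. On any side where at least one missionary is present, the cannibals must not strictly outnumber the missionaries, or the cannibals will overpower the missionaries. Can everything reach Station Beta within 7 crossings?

Yes

Yes — this plan uses 7 crossings (≤ 7):
1. 3 cannibals → Station Beta.  (Station Alpha: 5M 1C; Station Beta: 0M 3C)
2. 1 cannibal ← Station Alpha.  (Station Alpha: 5M 2C; Station Beta: 0M 2C)
3. 3 missionaries → Station Beta.  (Station Alpha: 2M 2C; Station Beta: 3M 2C)
4. 1 missionary ← Station Alpha.  (Station Alpha: 3M 2C; Station Beta: 2M 2C)
5. 2 missionaries and 1 cannibal → Station Beta.  (Station Alpha: 1M 1C; Station Beta: 4M 3C)
6. 1 missionary ← Station Alpha.  (Station Alpha: 2M 1C; Station Beta: 3M 3C)
7. 2 missionaries and 1 cannibal → Station Beta.  (Station Alpha: 0M 0C; Station Beta: 5M 4C)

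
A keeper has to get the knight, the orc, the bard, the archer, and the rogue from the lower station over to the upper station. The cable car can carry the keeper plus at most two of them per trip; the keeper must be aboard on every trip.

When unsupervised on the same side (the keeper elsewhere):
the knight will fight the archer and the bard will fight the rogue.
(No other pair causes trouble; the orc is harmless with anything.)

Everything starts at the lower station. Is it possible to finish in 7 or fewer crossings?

Yes — this plan uses 5 crossings (≤ 7):
1. Keeper goes to the upper station with the bard and the knight.  [the lower station: the archer, the orc, the rogue | the upper station: the bard, the knight]
2. Keeper goes back to the lower station alone.  [the lower station: the archer, the orc, the rogue | the upper station: the bard, the knight]
3. Keeper goes to the upper station with the orc.  [the lower station: the archer, the rogue | the upper station: the bard, the knight, the orc]
4. Keeper goes back to the lower station alone.  [the lower station: the archer, the rogue | the upper station: the bard, the knight, the orc]
5. Keeper goes to the upper station with the archer and the rogue.  [the lower station: — | the upper station: the archer, the bard, the knight, the orc, the rogue]

Yes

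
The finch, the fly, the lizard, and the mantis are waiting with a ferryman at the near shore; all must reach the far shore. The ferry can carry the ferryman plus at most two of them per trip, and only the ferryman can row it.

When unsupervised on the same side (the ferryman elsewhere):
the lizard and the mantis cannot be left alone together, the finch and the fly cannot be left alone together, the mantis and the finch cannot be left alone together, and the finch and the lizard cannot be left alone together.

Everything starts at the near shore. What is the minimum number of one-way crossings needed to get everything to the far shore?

5

Counting alone: the ferryman can take at most 2 across per trip to the far shore, so moving all 4 needs at least 2 loaded trips out, with a return between consecutive ones — at least 3 crossings.
The safety rule pushes this higher. Following every safe sequence of crossings, the most of the 4 that can be at the far shore as the ferry arrives there on crossing 3 is 3 — never all 4.
So no plan with fewer than 5 crossings exists, and this one achieves 5:
1. Ferryman goes to the far shore with the finch and the lizard.
2. Ferryman goes back to the near shore with the finch.
3. Ferryman goes to the far shore with the finch and the fly.
4. Ferryman goes back to the near shore with the finch.
5. Ferryman goes to the far shore with the finch and the mantis.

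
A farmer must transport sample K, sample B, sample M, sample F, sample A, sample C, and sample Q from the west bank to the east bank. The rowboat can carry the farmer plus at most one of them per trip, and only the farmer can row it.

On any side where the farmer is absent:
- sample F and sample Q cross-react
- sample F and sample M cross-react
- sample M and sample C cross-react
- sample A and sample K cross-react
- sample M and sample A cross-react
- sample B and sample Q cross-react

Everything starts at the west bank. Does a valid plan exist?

Whatever the first load, the items left behind include a forbidden pair without the farmer. No opening move is safe, so no plan exists.

No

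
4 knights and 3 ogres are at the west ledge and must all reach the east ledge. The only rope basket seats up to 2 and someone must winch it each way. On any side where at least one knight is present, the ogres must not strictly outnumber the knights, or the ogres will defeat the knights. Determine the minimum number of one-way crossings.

Counting alone: each trip to the east ledge takes at most 2 across and each return brings at least 1 back, so after t trips out (and t−1 returns) at most 2t − (t−1) of the 7 are across; that first reaches 7 at t = 6, so at least 11 crossings are needed.
The plan below uses exactly 11 crossings, so it is optimal:
1. 2 ogres → the east ledge.  (the west ledge: 4K 1O; the east ledge: 0K 2O)
2. 1 ogre ← the west ledge.  (the west ledge: 4K 2O; the east ledge: 0K 1O)
3. 2 ogres → the east ledge.  (the west ledge: 4K 0O; the east ledge: 0K 3O)
4. 1 ogre ← the west ledge.  (the west ledge: 4K 1O; the east ledge: 0K 2O)
5. 2 knights → the east ledge.  (the west ledge: 2K 1O; the east ledge: 2K 2O)
6. 1 ogre ← the west ledge.  (the west ledge: 2K 2O; the east ledge: 2K 1O)
7. 1 knight and 1 ogre → the east ledge.  (the west ledge: 1K 1O; the east ledge: 3K 2O)
8. 1 knight ← the west ledge.  (the west ledge: 2K 1O; the east ledge: 2K 2O)
9. 1 knight and 1 ogre → the east ledge.  (the west ledge: 1K 0O; the east ledge: 3K 3O)
10. 1 ogre ← the west ledge.  (the west ledge: 1K 1O; the east ledge: 3K 2O)
11. 1 knight and 1 ogre → the east ledge.  (the west ledge: 0K 0O; the east ledge: 4K 3O)

11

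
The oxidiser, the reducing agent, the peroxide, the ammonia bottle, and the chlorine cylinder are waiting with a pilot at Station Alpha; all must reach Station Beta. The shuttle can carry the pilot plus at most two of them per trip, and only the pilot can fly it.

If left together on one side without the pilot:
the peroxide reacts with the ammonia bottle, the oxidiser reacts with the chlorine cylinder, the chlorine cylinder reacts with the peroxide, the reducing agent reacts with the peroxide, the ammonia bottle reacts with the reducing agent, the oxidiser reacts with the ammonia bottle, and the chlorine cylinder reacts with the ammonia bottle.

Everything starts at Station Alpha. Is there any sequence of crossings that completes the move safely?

Whatever the first load, the items left behind include a forbidden pair without the pilot. No opening move is safe, so no plan exists.

No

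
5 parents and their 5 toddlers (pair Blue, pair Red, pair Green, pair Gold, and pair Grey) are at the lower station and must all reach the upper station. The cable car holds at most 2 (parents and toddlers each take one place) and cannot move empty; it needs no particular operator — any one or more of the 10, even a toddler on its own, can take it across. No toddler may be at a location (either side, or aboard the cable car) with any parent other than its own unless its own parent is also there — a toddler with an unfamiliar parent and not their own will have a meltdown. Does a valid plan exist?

No

Following every safe sequence of crossings from the start, the most of the 10 that can be at the upper station as the cable car arrives there on crossings 1, 3, 5, 7 is 2, 3, 4, 5 respectively; the best ever achieved is 5 of 10.
From crossing 9 on, no configuration arises that was not already reachable earlier: only 82 distinct safe configurations (who is on which side, and where the cable car is) can ever be reached, none of them has everyone across, and every continuation just revisits them. So no valid plan exists.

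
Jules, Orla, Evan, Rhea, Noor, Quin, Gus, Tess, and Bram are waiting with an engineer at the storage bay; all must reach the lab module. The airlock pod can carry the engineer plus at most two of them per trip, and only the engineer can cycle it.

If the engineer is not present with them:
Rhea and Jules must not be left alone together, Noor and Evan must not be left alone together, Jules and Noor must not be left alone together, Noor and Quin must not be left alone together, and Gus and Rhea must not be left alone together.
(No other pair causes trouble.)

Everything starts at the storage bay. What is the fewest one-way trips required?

11

Counting alone: the engineer can take at most 2 across per trip to the lab module, so moving all 9 needs at least 5 loaded trips out, with a return between consecutive ones — at least 9 crossings.
The safety rule pushes this higher. Following every safe sequence of crossings, the most of the 9 that can be at the lab module as the airlock pod arrives there on crossing 9 is 8 — never all 9.
So no plan with fewer than 11 crossings exists, and this one achieves 11:
1. Engineer goes to the lab module with Noor and Rhea.  [the storage bay: Bram, Evan, Gus, Jules, Orla, Quin, Tess | the lab module: Noor, Rhea]
2. Engineer goes back to the storage bay alone.  [the storage bay: Bram, Evan, Gus, Jules, Orla, Quin, Tess | the lab module: Noor, Rhea]
3. Engineer goes to the lab module with Orla.  [the storage bay: Bram, Evan, Gus, Jules, Quin, Tess | the lab module: Noor, Orla, Rhea]
4. Engineer goes back to the storage bay alone.  [the storage bay: Bram, Evan, Gus, Jules, Quin, Tess | the lab module: Noor, Orla, Rhea]
5. Engineer goes to the lab module with Evan and Jules.  [the storage bay: Bram, Gus, Quin, Tess | the lab module: Evan, Jules, Noor, Orla, Rhea]
6. Engineer goes back to the storage bay with Noor and Rhea.  [the storage bay: Bram, Gus, Noor, Quin, Rhea, Tess | the lab module: Evan, Jules, Orla]
7. Engineer goes to the lab module with Gus and Quin.  [the storage bay: Bram, Noor, Rhea, Tess | the lab module: Evan, Gus, Jules, Orla, Quin]
8. Engineer goes back to the storage bay alone.  [the storage bay: Bram, Noor, Rhea, Tess | the lab module: Evan, Gus, Jules, Orla, Quin]
9. Engineer goes to the lab module with Bram and Tess.  [the storage bay: Noor, Rhea | the lab module: Bram, Evan, Gus, Jules, Orla, Quin, Tess]
10. Engineer goes back to the storage bay alone.  [the storage bay: Noor, Rhea | the lab module: Bram, Evan, Gus, Jules, Orla, Quin, Tess]
11. Engineer goes to the lab module with Noor and Rhea.  [the storage bay: — | the lab module: Bram, Evan, Gus, Jules, Noor, Orla, Quin, Rhea, Tess]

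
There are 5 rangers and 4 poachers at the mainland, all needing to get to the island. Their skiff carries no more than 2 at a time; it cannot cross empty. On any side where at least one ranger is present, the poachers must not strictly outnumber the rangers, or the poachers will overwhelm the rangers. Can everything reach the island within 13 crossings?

Counting alone: each trip to the island takes at most 2 across and each return brings at least 1 back, so after t trips out (and t−1 returns) at most 2t − (t−1) of the 9 are across; that first reaches 9 at t = 8, so at least 15 crossings are needed.
Since 13 < 15, 13 crossings cannot be enough. (The shortest complete plan in fact takes 15:)
1. 2 poachers → the island.  (the mainland: 5R 2P; the island: 0R 2P)
2. 1 poacher ← the mainland.  (the mainland: 5R 3P; the island: 0R 1P)
3. 2 poachers → the island.  (the mainland: 5R 1P; the island: 0R 3P)
4. 1 poacher ← the mainland.  (the mainland: 5R 2P; the island: 0R 2P)
5. 2 rangers → the island.  (the mainland: 3R 2P; the island: 2R 2P)
6. 1 poacher ← the mainland.  (the mainland: 3R 3P; the island: 2R 1P)
7. 1 ranger and 1 poacher → the island.  (the mainland: 2R 2P; the island: 3R 2P)
8. 1 ranger ← the mainland.  (the mainland: 3R 2P; the island: 2R 2P)
9. 1 ranger and 1 poacher → the island.  (the mainland: 2R 1P; the island: 3R 3P)
10. 1 poacher ← the mainland.  (the mainland: 2R 2P; the island: 3R 2P)
11. 1 ranger and 1 poacher → the island.  (the mainland: 1R 1P; the island: 4R 3P)
12. 1 ranger ← the mainland.  (the mainland: 2R 1P; the island: 3R 3P)
13. 1 ranger and 1 poacher → the island.  (the mainland: 1R 0P; the island: 4R 4P)
14. 1 poacher ← the mainland.  (the mainland: 1R 1P; the island: 4R 3P)
15. 1 ranger and 1 poacher → the island.  (the mainland: 0R 0P; the island: 5R 4P)

No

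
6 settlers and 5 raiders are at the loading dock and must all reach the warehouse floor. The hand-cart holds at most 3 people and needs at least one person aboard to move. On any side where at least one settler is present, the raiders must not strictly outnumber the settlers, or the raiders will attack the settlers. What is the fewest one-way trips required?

9

Counting alone: each trip to the warehouse floor takes at most 3 across and each return brings at least 1 back, so after t trips out (and t−1 returns) at most 3t − (t−1) of the 11 are across; that first reaches 11 at t = 5, so at least 9 crossings are needed.
The plan below uses exactly 9 crossings, so it is optimal:
1. 3 raiders → the warehouse floor.  (the loading dock: 6S 2R; the warehouse floor: 0S 3R)
2. 1 raider ← the loading dock.  (the loading dock: 6S 3R; the warehouse floor: 0S 2R)
3. 3 settlers → the warehouse floor.  (the loading dock: 3S 3R; the warehouse floor: 3S 2R)
4. 1 settler ← the loading dock.  (the loading dock: 4S 3R; the warehouse floor: 2S 2R)
5. 2 settlers and 1 raider → the warehouse floor.  (the loading dock: 2S 2R; the warehouse floor: 4S 3R)
6. 1 settler ← the loading dock.  (the loading dock: 3S 2R; the warehouse floor: 3S 3R)
7. 2 settlers and 1 raider → the warehouse floor.  (the loading dock: 1S 1R; the warehouse floor: 5S 4R)
8. 1 settler ← the loading dock.  (the loading dock: 2S 1R; the warehouse floor: 4S 4R)
9. 2 settlers and 1 raider → the warehouse floor.  (the loading dock: 0S 0R; the warehouse floor: 6S 5R)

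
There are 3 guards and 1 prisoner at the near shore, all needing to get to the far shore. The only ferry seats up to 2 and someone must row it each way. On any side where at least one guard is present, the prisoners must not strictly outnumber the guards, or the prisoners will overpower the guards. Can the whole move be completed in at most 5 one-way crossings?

Yes

Yes — this plan uses 5 crossings (≤ 5):
1. 1 guard and 1 prisoner → the far shore.  (the near shore: 2G 0P; the far shore: 1G 1P)
2. 1 prisoner ← the near shore.  (the near shore: 2G 1P; the far shore: 1G 0P)
3. 1 guard and 1 prisoner → the far shore.  (the near shore: 1G 0P; the far shore: 2G 1P)
4. 1 prisoner ← the near shore.  (the near shore: 1G 1P; the far shore: 2G 0P)
5. 1 guard and 1 prisoner → the far shore.  (the near shore: 0G 0P; the far shore: 3G 1P)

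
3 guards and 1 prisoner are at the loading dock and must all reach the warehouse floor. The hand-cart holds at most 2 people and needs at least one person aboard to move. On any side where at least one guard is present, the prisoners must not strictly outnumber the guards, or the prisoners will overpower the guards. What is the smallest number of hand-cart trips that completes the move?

Counting alone: each trip to the warehouse floor takes at most 2 across and each return brings at least 1 back, so after t trips out (and t−1 returns) at most 2t − (t−1) of the 4 are across; that first reaches 4 at t = 3, so at least 5 crossings are needed.
The plan below uses exactly 5 crossings, so it is optimal:
1. 1 guard and 1 prisoner → the warehouse floor.  (the loading dock: 2G 0P; the warehouse floor: 1G 1P)
2. 1 prisoner ← the loading dock.  (the loading dock: 2G 1P; the warehouse floor: 1G 0P)
3. 1 guard and 1 prisoner → the warehouse floor.  (the loading dock: 1G 0P; the warehouse floor: 2G 1P)
4. 1 prisoner ← the loading dock.  (the loading dock: 1G 1P; the warehouse floor: 2G 0P)
5. 1 guard and 1 prisoner → the warehouse floor.  (the loading dock: 0G 0P; the warehouse floor: 3G 1P)

5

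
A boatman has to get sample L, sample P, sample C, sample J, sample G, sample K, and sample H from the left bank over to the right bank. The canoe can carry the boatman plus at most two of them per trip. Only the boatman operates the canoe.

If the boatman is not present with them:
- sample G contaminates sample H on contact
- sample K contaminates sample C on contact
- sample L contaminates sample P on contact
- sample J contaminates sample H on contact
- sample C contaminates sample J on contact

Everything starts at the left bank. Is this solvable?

No

Whatever the first load, the items left behind include a forbidden pair without the boatman. No opening move is safe, so no plan exists.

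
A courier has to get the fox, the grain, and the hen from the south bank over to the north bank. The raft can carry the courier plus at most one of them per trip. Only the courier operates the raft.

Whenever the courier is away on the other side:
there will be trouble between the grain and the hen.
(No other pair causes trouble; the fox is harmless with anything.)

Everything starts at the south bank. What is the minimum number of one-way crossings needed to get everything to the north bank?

5

Counting alone: the courier can take at most 1 across per trip to the north bank, so moving all 3 needs at least 3 loaded trips out, with a return between consecutive ones — at least 5 crossings.
The plan below uses exactly 5 crossings, so it is optimal:
1. Courier goes to the north bank with the grain.
2. Courier goes back to the south bank alone.
3. Courier goes to the north bank with the fox.
4. Courier goes back to the south bank alone.
5. Courier goes to the north bank with the hen.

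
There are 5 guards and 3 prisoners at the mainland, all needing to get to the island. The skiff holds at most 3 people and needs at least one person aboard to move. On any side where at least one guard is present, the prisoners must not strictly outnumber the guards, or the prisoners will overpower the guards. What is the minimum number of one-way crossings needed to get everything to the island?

7

Counting alone: each trip to the island takes at most 3 across and each return brings at least 1 back, so after t trips out (and t−1 returns) at most 3t − (t−1) of the 8 are across; that first reaches 8 at t = 4, so at least 7 crossings are needed.
The plan below uses exactly 7 crossings, so it is optimal:
1. 2 prisoners → the island.  (the mainland: 5G 1P; the island: 0G 2P)
2. 1 prisoner ← the mainland.  (the mainland: 5G 2P; the island: 0G 1P)
3. 2 guards and 1 prisoner → the island.  (the mainland: 3G 1P; the island: 2G 2P)
4. 1 prisoner ← the mainland.  (the mainland: 3G 2P; the island: 2G 1P)
5. 1 guard and 2 prisoners → the island.  (the mainland: 2G 0P; the island: 3G 3P)
6. 1 prisoner ← the mainland.  (the mainland: 2G 1P; the island: 3G 2P)
7. 2 guards and 1 prisoner → the island.  (the mainland: 0G 0P; the island: 5G 3P)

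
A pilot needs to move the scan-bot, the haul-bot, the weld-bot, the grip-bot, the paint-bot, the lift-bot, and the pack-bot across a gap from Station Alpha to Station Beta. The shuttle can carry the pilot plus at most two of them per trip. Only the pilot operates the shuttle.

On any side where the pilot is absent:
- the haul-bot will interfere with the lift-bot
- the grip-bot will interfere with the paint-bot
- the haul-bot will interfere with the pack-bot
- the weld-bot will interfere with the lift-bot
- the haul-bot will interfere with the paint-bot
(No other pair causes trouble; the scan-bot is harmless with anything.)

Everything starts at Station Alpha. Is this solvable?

No

Whatever the first load, the items left behind include a forbidden pair without the pilot. No opening move is safe, so no plan exists.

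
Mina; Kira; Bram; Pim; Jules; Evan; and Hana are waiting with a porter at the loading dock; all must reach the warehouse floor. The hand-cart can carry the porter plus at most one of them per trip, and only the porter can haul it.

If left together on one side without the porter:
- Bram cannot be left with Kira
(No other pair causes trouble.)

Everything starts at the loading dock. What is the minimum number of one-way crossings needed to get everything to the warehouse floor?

Counting alone: the porter can take at most 1 across per trip to the warehouse floor, so moving all 7 needs at least 7 loaded trips out, with a return between consecutive ones — at least 13 crossings.
The plan below uses exactly 13 crossings, so it is optimal:
1. Porter goes to the warehouse floor with Kira.  [the loading dock: Bram, Evan, Hana, Jules, Mina, Pim | the warehouse floor: Kira]
2. Porter goes back to the loading dock alone.  [the loading dock: Bram, Evan, Hana, Jules, Mina, Pim | the warehouse floor: Kira]
3. Porter goes to the warehouse floor with Mina.  [the loading dock: Bram, Evan, Hana, Jules, Pim | the warehouse floor: Kira, Mina]
4. Porter goes back to the loading dock alone.  [the loading dock: Bram, Evan, Hana, Jules, Pim | the warehouse floor: Kira, Mina]
5. Porter goes to the warehouse floor with Pim.  [the loading dock: Bram, Evan, Hana, Jules | the warehouse floor: Kira, Mina, Pim]
6. Porter goes back to the loading dock alone.  [the loading dock: Bram, Evan, Hana, Jules | the warehouse floor: Kira, Mina, Pim]
7. Porter goes to the warehouse floor with Jules.  [the loading dock: Bram, Evan, Hana | the warehouse floor: Jules, Kira, Mina, Pim]
8. Porter goes back to the loading dock alone.  [the loading dock: Bram, Evan, Hana | the warehouse floor: Jules, Kira, Mina, Pim]
9. Porter goes to the warehouse floor with Evan.  [the loading dock: Bram, Hana | the warehouse floor: Evan, Jules, Kira, Mina, Pim]
10. Porter goes back to the loading dock alone.  [the loading dock: Bram, Hana | the warehouse floor: Evan, Jules, Kira, Mina, Pim]
11. Porter goes to the warehouse floor with Hana.  [the loading dock: Bram | the warehouse floor: Evan, Hana, Jules, Kira, Mina, Pim]
12. Porter goes back to the loading dock alone.  [the loading dock: Bram | the warehouse floor: Evan, Hana, Jules, Kira, Mina, Pim]
13. Porter goes to the warehouse floor with Bram.  [the loading dock: — | the warehouse floor: Bram, Evan, Hana, Jules, Kira, Mina, Pim]

13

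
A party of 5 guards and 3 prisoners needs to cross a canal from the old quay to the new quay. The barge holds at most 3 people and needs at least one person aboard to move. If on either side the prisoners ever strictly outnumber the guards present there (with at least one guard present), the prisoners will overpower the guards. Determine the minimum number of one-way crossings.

Counting alone: each trip to the new quay takes at most 3 across and each return brings at least 1 back, so after t trips out (and t−1 returns) at most 3t − (t−1) of the 8 are across; that first reaches 8 at t = 4, so at least 7 crossings are needed.
The plan below uses exactly 7 crossings, so it is optimal:
1. 2 prisoners → the new quay.  (the old quay: 5G 1P; the new quay: 0G 2P)
2. 1 prisoner ← the old quay.  (the old quay: 5G 2P; the new quay: 0G 1P)
3. 2 guards and 1 prisoner → the new quay.  (the old quay: 3G 1P; the new quay: 2G 2P)
4. 1 prisoner ← the old quay.  (the old quay: 3G 2P; the new quay: 2G 1P)
5. 1 guard and 2 prisoners → the new quay.  (the old quay: 2G 0P; the new quay: 3G 3P)
6. 1 prisoner ← the old quay.  (the old quay: 2G 1P; the new quay: 3G 2P)
7. 2 guards and 1 prisoner → the new quay.  (the old quay: 0G 0P; the new quay: 5G 3P)

7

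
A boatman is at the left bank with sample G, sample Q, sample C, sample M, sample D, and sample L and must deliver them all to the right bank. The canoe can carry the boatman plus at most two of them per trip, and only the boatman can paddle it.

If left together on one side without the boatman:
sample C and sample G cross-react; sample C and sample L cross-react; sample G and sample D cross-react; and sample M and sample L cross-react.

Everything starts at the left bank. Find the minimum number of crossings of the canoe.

7

Counting alone: the boatman can take at most 2 across per trip to the right bank, so moving all 6 needs at least 3 loaded trips out, with a return between consecutive ones — at least 5 crossings.
The safety rule pushes this higher. Following every safe sequence of crossings, the most of the 6 that can be at the right bank as the canoe arrives there on crossing 5 is 5 — never all 6.
So no plan with fewer than 7 crossings exists, and this one achieves 7:
1. Boatman goes to the right bank with sample G and sample L.
2. Boatman goes back to the left bank alone.
3. Boatman goes to the right bank with sample C and sample Q.
4. Boatman goes back to the left bank with sample G and sample L.
5. Boatman goes to the right bank with sample D and sample M.
6. Boatman goes back to the left bank alone.
7. Boatman goes to the right bank with sample G and sample L.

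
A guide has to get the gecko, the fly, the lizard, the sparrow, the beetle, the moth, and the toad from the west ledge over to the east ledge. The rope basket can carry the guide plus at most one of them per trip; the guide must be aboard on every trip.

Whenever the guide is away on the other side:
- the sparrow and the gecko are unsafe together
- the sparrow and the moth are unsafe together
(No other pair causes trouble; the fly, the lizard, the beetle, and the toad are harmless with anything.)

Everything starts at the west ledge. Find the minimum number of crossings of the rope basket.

15

Counting alone: the guide can take at most 1 across per trip to the east ledge, so moving all 7 needs at least 7 loaded trips out, with a return between consecutive ones — at least 13 crossings.
The safety rule pushes this higher. Following every safe sequence of crossings, the most of the 7 that can be at the east ledge as the rope basket arrives there on crossing 13 is 6 — never all 7.
So no plan with fewer than 15 crossings exists, and this one achieves 15:
1. Guide goes to the east ledge with the sparrow.  [the west ledge: the beetle, the fly, the gecko, the lizard, the moth, the toad | the east ledge: the sparrow]
2. Guide goes back to the west ledge alone.  [the west ledge: the beetle, the fly, the gecko, the lizard, the moth, the toad | the east ledge: the sparrow]
3. Guide goes to the east ledge with the gecko.  [the west ledge: the beetle, the fly, the lizard, the moth, the toad | the east ledge: the gecko, the sparrow]
4. Guide goes back to the west ledge with the sparrow.  [the west ledge: the beetle, the fly, the lizard, the moth, the sparrow, the toad | the east ledge: the gecko]
5. Guide goes to the east ledge with the moth.  [the west ledge: the beetle, the fly, the lizard, the sparrow, the toad | the east ledge: the gecko, the moth]
6. Guide goes back to the west ledge alone.  [the west ledge: the beetle, the fly, the lizard, the sparrow, the toad | the east ledge: the gecko, the moth]
7. Guide goes to the east ledge with the fly.  [the west ledge: the beetle, the lizard, the sparrow, the toad | the east ledge: the fly, the gecko, the moth]
8. Guide goes back to the west ledge alone.  [the west ledge: the beetle, the lizard, the sparrow, the toad | the east ledge: the fly, the gecko, the moth]
9. Guide goes to the east ledge with the lizard.  [the west ledge: the beetle, the sparrow, the toad | the east ledge: the fly, the gecko, the lizard, the moth]
10. Guide goes back to the west ledge alone.  [the west ledge: the beetle, the sparrow, the toad | the east ledge: the fly, the gecko, the lizard, the moth]
11. Guide goes to the east ledge with the beetle.  [the west ledge: the sparrow, the toad | the east ledge: the beetle, the fly, the gecko, the lizard, the moth]
12. Guide goes back to the west ledge alone.  [the west ledge: the sparrow, the toad | the east ledge: the beetle, the fly, the gecko, the lizard, the moth]
13. Guide goes to the east ledge with the toad.  [the west ledge: the sparrow | the east ledge: the beetle, the fly, the gecko, the lizard, the moth, the toad]
14. Guide goes back to the west ledge alone.  [the west ledge: the sparrow | the east ledge: the beetle, the fly, the gecko, the lizard, the moth, the toad]
15. Guide goes to the east ledge with the sparrow.  [the west ledge: — | the east ledge: the beetle, the fly, the gecko, the lizard, the moth, the sparrow, the toad]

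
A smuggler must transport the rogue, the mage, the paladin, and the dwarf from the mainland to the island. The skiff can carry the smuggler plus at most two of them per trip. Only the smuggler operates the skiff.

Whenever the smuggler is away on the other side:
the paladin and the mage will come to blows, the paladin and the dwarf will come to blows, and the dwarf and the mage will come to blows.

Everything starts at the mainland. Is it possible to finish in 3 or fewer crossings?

No

Counting alone: the smuggler can take at most 2 across per trip to the island, so moving all 4 needs at least 2 loaded trips out, with a return between consecutive ones — at least 3 crossings.
The safety rule pushes this higher. Following every safe sequence of crossings, the most of the 4 that can be at the island as the skiff arrives there on crossing 3 is 3 — never all 4.
So the move cannot be finished within 3 crossings. (The shortest complete plan takes 5:)
1. Smuggler goes to the island with the mage and the paladin.
2. Smuggler goes back to the mainland with the mage.
3. Smuggler goes to the island with the mage and the rogue.
4. Smuggler goes back to the mainland with the mage.
5. Smuggler goes to the island with the dwarf and the mage.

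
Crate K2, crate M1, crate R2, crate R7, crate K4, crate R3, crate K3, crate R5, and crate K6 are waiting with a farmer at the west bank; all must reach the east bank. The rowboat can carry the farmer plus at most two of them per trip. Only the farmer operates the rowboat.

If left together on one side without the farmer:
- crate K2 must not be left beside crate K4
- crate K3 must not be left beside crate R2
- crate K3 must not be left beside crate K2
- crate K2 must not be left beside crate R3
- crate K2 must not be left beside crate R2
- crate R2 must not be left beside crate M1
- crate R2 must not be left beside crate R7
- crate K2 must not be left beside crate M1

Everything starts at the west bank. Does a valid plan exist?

Yes

1. Farmer goes to the east bank with crate K2 and crate R2.  [the west bank: crate K3, crate K4, crate K6, crate M1, crate R3, crate R5, crate R7 | the east bank: crate K2, crate R2]
2. Farmer goes back to the west bank with crate K2.  [the west bank: crate K2, crate K3, crate K4, crate K6, crate M1, crate R3, crate R5, crate R7 | the east bank: crate R2]
3. Farmer goes to the east bank with crate K2 and crate R7.  [the west bank: crate K3, crate K4, crate K6, crate M1, crate R3, crate R5 | the east bank: crate K2, crate R2, crate R7]
4. Farmer goes back to the west bank with crate R2.  [the west bank: crate K3, crate K4, crate K6, crate M1, crate R2, crate R3, crate R5 | the east bank: crate K2, crate R7]
5. Farmer goes to the east bank with crate K3 and crate M1.  [the west bank: crate K4, crate K6, crate R2, crate R3, crate R5 | the east bank: crate K2, crate K3, crate M1, crate R7]
6. Farmer goes back to the west bank with crate K2.  [the west bank: crate K2, crate K4, crate K6, crate R2, crate R3, crate R5 | the east bank: crate K3, crate M1, crate R7]
7. Farmer goes to the east bank with crate K2 and crate K4.  [the west bank: crate K6, crate R2, crate R3, crate R5 | the east bank: crate K2, crate K3, crate K4, crate M1, crate R7]
8. Farmer goes back to the west bank with crate K2.  [the west bank: crate K2, crate K6, crate R2, crate R3, crate R5 | the east bank: crate K3, crate K4, crate M1, crate R7]
9. Farmer goes to the east bank with crate K2 and crate R3.  [the west bank: crate K6, crate R2, crate R5 | the east bank: crate K2, crate K3, crate K4, crate M1, crate R3, crate R7]
10. Farmer goes back to the west bank with crate K2.  [the west bank: crate K2, crate K6, crate R2, crate R5 | the east bank: crate K3, crate K4, crate M1, crate R3, crate R7]
11. Farmer goes to the east bank with crate K2 and crate R5.  [the west bank: crate K6, crate R2 | the east bank: crate K2, crate K3, crate K4, crate M1, crate R3, crate R5, crate R7]
12. Farmer goes back to the west bank with crate K2.  [the west bank: crate K2, crate K6, crate R2 | the east bank: crate K3, crate K4, crate M1, crate R3, crate R5, crate R7]
13. Farmer goes to the east bank with crate K2 and crate K6.  [the west bank: crate R2 | the east bank: crate K2, crate K3, crate K4, crate K6, crate M1, crate R3, crate R5, crate R7]
14. Farmer goes back to the west bank with crate K2.  [the west bank: crate K2, crate R2 | the east bank: crate K3, crate K4, crate K6, crate M1, crate R3, crate R5, crate R7]
15. Farmer goes to the east bank with crate K2 and crate R2.  [the west bank: — | the east bank: crate K2, crate K3, crate K4, crate K6, crate M1, crate R2, crate R3, crate R5, crate R7]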